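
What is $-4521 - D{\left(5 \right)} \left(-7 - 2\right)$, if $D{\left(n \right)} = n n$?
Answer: $-4296$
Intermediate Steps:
$D{\left(n \right)} = n^{2}$
$-4521 - D{\left(5 \right)} \left(-7 - 2\right) = -4521 - 5^{2} \left(-7 - 2\right) = -4521 - 25 \left(-9\right) = -4521 - -225 = -4521 + 225 = -4296$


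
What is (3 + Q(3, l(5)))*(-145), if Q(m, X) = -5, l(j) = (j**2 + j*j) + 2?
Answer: 290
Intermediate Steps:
l(j) = 2 + 2*j**2 (l(j) = (j**2 + j**2) + 2 = 2*j**2 + 2 = 2 + 2*j**2)
(3 + Q(3, l(5)))*(-145) = (3 - 5)*(-145) = -2*(-145) = 290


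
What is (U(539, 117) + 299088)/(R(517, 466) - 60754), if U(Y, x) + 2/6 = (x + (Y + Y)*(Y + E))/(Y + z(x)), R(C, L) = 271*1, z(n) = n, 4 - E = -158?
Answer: -590871913/119030544 ≈ -4.9640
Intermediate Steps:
E = 162 (E = 4 - 1*(-158) = 4 + 158 = 162)
R(C, L) = 271
U(Y, x) = -⅓ + (x + 2*Y*(162 + Y))/(Y + x) (U(Y, x) = -⅓ + (x + (Y + Y)*(Y + 162))/(Y + x) = -⅓ + (x + (2*Y)*(162 + Y))/(Y + x) = -⅓ + (x + 2*Y*(162 + Y))/(Y + x))
(U(539, 117) + 299088)/(R(517, 466) - 60754) = ((2*117 + 6*539² + 971*539)/(3*(539 + 117)) + 299088)/(271 - 60754) = ((⅓)*(234 + 6*290521 + 523369)/656 + 299088)/(-60483) = ((⅓)*(1/656)*(234 + 1743126 + 523369) + 299088)*(-1/60483) = ((⅓)*(1/656)*2266729 + 299088)*(-1/60483) = (2266729/1968 + 299088)*(-1/60483) = (590871913/1968)*(-1/60483) = -590871913/119030544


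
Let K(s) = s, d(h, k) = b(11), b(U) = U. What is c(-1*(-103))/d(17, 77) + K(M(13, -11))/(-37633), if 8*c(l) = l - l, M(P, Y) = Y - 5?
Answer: 16/37633 ≈ 0.00042516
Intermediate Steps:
d(h, k) = 11
M(P, Y) = -5 + Y
c(l) = 0 (c(l) = (l - l)/8 = (⅛)*0 = 0)
c(-1*(-103))/d(17, 77) + K(M(13, -11))/(-37633) = 0/11 + (-5 - 11)/(-37633) = 0*(1/11) - 16*(-1/37633) = 0 + 16/37633 = 16/37633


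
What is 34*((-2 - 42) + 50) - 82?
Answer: 122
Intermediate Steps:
34*((-2 - 42) + 50) - 82 = 34*(-44 + 50) - 82 = 34*6 - 82 = 204 - 82 = 122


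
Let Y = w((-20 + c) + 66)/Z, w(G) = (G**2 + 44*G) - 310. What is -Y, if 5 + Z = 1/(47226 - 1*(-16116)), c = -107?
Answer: 46049634/316709 ≈ 145.40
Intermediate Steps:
w(G) = -310 + G**2 + 44*G
Z = -316709/63342 (Z = -5 + 1/(47226 - 1*(-16116)) = -5 + 1/(47226 + 16116) = -5 + 1/63342 = -316709/63342 ≈ -5.0000)
Y = -46049634/316709 (Y = (-310 + ((-20 - 107) + 66)**2 + 44*((-20 - 107) + 66))/(-316709/63342) = (-310 + (-127 + 66)**2 + 44*(-127 + 66))*(-63342/316709) = (-310 + (-61)**2 + 44*(-61))*(-63342/316709) = (-310 + 3721 - 2684)*(-63342/316709) = 727*(-63342/316709) = -46049634/316709 ≈ -145.40)
-Y = -1*(-46049634/316709) = 46049634/316709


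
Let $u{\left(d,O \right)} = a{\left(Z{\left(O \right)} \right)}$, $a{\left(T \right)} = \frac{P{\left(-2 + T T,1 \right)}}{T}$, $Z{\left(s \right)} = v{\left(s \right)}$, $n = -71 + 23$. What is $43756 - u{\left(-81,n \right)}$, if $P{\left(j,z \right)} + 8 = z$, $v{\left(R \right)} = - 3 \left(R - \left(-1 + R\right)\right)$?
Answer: $\frac{131261}{3} \approx 43754.0$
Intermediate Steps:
$v{\left(R \right)} = -3$ ($v{\left(R \right)} = \left(-3\right) 1 = -3$)
$n = -48$
$P{\left(j,z \right)} = -8 + z$
$Z{\left(s \right)} = -3$
$a{\left(T \right)} = - \frac{7}{T}$ ($a{\left(T \right)} = \frac{-8 + 1}{T} = - \frac{7}{T}$)
$u{\left(d,O \right)} = \frac{7}{3}$ ($u{\left(d,O \right)} = - \frac{7}{-3} = \left(-7\right) \left(- \frac{1}{3}\right) = \frac{7}{3}$)
$43756 - u{\left(-81,n \right)} = 43756 - \frac{7}{3} = \frac{131261}{3}$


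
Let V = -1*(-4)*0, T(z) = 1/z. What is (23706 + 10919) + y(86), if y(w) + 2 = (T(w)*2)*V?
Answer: 34623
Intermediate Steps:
V = 0 (V = 4*0 = 0)
y(w) = -2 (y(w) = -2 + (2/w)*0 = -2 + 0 = -2)
(23706 + 10919) + y(86) = (23706 + 10919) - 2 = 34625 - 2 = 34623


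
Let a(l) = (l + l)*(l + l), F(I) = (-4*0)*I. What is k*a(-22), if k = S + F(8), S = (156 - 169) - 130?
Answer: -276848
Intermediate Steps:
F(I) = 0 (F(I) = 0*I = 0)
S = -143 (S = -13 - 130 = -143)
a(l) = 4*l² (a(l) = (2*l)*(2*l) = 4*l²)
k = -143 (k = -143 + 0 = -143)
k*a(-22) = -572*(-22)² = -572*484 = -143*1936 = -276848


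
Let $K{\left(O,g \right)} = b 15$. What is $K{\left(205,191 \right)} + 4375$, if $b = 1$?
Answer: $4390$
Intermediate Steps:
$K{\left(O,g \right)} = 15$ ($K{\left(O,g \right)} = 1 \cdot 15 = 15$)
$K{\left(205,191 \right)} + 4375 = 15 + 4375 = 4390$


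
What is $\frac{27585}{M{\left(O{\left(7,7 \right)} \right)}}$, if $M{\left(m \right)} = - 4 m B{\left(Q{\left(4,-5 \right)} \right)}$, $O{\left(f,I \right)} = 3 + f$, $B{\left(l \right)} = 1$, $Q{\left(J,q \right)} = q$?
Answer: $- \frac{5517}{8} \approx -689.63$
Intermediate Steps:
$M{\left(m \right)} = - 4 m$ ($M{\left(m \right)} = - 4 m 1 = - 4 m$)
$\frac{27585}{M{\left(O{\left(7,7 \right)} \right)}} = \frac{27585}{\left(-4\right) \left(3 + 7\right)} = \frac{27585}{\left(-4\right) 10} = \frac{27585}{-40} = 27585 \left(- \frac{1}{40}\right) = - \frac{5517}{8}$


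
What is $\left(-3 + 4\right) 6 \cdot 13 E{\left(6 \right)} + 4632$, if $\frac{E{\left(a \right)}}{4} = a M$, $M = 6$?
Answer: $15864$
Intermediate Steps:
$E{\left(a \right)} = 24 a$ ($E{\left(a \right)} = 4 a 6 = 4 \cdot 6 a = 24 a$)
$\left(-3 + 4\right) 6 \cdot 13 E{\left(6 \right)} + 4632 = \left(-3 + 4\right) 6 \cdot 13 \cdot 24 \cdot 6 + 4632 = 1 \cdot 6 \cdot 13 \cdot 144 + 4632 = 6 \cdot 13 \cdot 144 + 4632 = 78 \cdot 144 + 4632 = 11232 + 4632 = 15864$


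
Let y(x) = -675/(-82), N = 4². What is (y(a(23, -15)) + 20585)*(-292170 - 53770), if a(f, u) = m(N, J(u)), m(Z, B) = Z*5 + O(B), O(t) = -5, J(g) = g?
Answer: -292084925650/41 ≈ -7.1240e+9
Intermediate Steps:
N = 16
m(Z, B) = -5 + 5*Z (m(Z, B) = Z*5 - 5 = 5*Z - 5 = -5 + 5*Z)
a(f, u) = 75 (a(f, u) = -5 + 5*16 = -5 + 80 = 75)
y(x) = 675/82 (y(x) = -675*(-1/82) = 675/82)
(y(a(23, -15)) + 20585)*(-292170 - 53770) = (675/82 + 20585)*(-292170 - 53770) = (1688645/82)*(-345940) = -292084925650/41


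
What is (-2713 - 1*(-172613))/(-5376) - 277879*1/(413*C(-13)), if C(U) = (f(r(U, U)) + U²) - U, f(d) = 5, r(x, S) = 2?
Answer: -521979443/14828352 ≈ -35.201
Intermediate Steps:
C(U) = 5 + U² - U (C(U) = (5 + U²) - U = 5 + U² - U)
(-2713 - 1*(-172613))/(-5376) - 277879*1/(413*C(-13)) = (-2713 - 1*(-172613))/(-5376) - 277879*1/(413*(5 + (-13)² - 1*(-13))) = (-2713 + 172613)*(-1/5376) - 277879*1/(413*(5 + 169 + 13)) = 169900*(-1/5376) - 277879/(413*187) = -42475/1344 - 277879/77231 = -42475/1344 - 277879*1/77231 = -42475/1344 - 39697/11033 = -521979443/14828352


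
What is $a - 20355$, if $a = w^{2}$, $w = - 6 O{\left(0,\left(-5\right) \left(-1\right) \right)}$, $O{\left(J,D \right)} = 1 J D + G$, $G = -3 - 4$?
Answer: $-18591$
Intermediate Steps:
$G = -7$ ($G = -3 - 4 = -7$)
$O{\left(J,D \right)} = -7 + D J$ ($O{\left(J,D \right)} = 1 J D - 7 = J D - 7 = D J - 7 = -7 + D J$)
$w = 42$ ($w = - 6 \left(-7 + \left(-5\right) \left(-1\right) 0\right) = - 6 \left(-7 + 5 \cdot 0\right) = - 6 \left(-7 + 0\right) = \left(-6\right) \left(-7\right) = 42$)
$a = 1764$ ($a = 42^{2} = 1764$)
$a - 20355 = 1764 - 20355 = -18591$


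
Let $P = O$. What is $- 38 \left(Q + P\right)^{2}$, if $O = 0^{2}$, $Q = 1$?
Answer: $-38$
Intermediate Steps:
$O = 0$
$P = 0$
$- 38 \left(Q + P\right)^{2} = - 38 \left(1 + 0\right)^{2} = - 38 \cdot 1^{2} = \left(-38\right) 1 = -38$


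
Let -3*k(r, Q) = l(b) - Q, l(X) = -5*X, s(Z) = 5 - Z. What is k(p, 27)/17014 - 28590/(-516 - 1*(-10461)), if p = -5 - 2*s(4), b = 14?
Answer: -32407247/11280282 ≈ -2.8729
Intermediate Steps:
p = -7 (p = -5 - 2*(5 - 1*4) = -5 - 2*(5 - 4) = -5 - 2*1 = -5 - 2 = -7)
k(r, Q) = 70/3 + Q/3 (k(r, Q) = -(-5*14 - Q)/3 = -(-70 - Q)/3 = 70/3 + Q/3)
k(p, 27)/17014 - 28590/(-516 - 1*(-10461)) = (70/3 + (⅓)*27)/17014 - 28590/(-516 - 1*(-10461)) = (70/3 + 9)*(1/17014) - 28590/(-516 + 10461) = (97/3)*(1/17014) - 28590/9945 = 97/51042 - 28590*1/9945 = 97/51042 - 1906/663 = -32407247/11280282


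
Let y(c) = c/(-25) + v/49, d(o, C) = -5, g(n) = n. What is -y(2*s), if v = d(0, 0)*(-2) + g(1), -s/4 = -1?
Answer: 117/1225 ≈ 0.095510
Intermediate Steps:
s = 4 (s = -4*(-1) = 4)
v = 11 (v = -5*(-2) + 1 = 10 + 1 = 11)
y(c) = 11/49 - c/25 (y(c) = c/(-25) + 11/49 = c*(-1/25) + 11*(1/49) = -c/25 + 11/49 = 11/49 - c/25)
-y(2*s) = -(11/49 - 2*4/25) = -(11/49 - 1/25*8) = -(11/49 - 8/25) = -1*(-117/1225) = 117/1225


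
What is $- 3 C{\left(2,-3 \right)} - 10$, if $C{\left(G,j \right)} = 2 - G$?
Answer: $-10$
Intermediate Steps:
$- 3 C{\left(2,-3 \right)} - 10 = - 3 \left(2 - 2\right) - 10 = \left(-3\right) 0 - 10 = 0 - 10 = -10$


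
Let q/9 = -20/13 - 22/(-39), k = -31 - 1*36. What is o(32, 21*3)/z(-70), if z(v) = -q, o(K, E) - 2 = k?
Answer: -845/114 ≈ -7.4123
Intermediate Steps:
k = -67 (k = -31 - 36 = -67)
o(K, E) = -65 (o(K, E) = 2 - 67 = -65)
q = -114/13 (q = 9*(-20/13 - 22/(-39)) = 9*(-20*1/13 - 22*(-1/39)) = 9*(-20/13 + 22/39) = 9*(-38/39) = -114/13 ≈ -8.7692)
z(v) = 114/13 (z(v) = -1*(-114/13) = 114/13)
o(32, 21*3)/z(-70) = -65/114/13 = -65*13/114 = -845/114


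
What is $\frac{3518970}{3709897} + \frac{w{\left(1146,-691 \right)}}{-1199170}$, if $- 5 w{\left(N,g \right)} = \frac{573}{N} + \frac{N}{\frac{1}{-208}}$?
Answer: $\frac{1155136994363}{1271084910140} \approx 0.90878$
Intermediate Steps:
$w{\left(N,g \right)} = - \frac{573}{5 N} + \frac{208 N}{5}$ ($w{\left(N,g \right)} = - \frac{\frac{573}{N} + \frac{N}{\frac{1}{-208}}}{5} = - \frac{\frac{573}{N} + \frac{N}{- \frac{1}{208}}}{5} = - \frac{\frac{573}{N} + N \left(-208\right)}{5} = - \frac{\frac{573}{N} - 208 N}{5} = - \frac{- 208 N + \frac{573}{N}}{5} = - \frac{573}{5 N} + \frac{208 N}{5}$)
$\frac{3518970}{3709897} + \frac{w{\left(1146,-691 \right)}}{-1199170} = \frac{3518970}{3709897} + \frac{\frac{1}{5} \cdot \frac{1}{1146} \left(-573 + 208 \cdot 1146^{2}\right)}{-1199170} = 3518970 \cdot \frac{1}{3709897} + \frac{1}{5} \cdot \frac{1}{1146} \left(-573 + 208 \cdot 1313316\right) \left(- \frac{1}{1199170}\right) = \frac{3518970}{3709897} + \frac{1}{5} \cdot \frac{1}{1146} \left(-573 + 273169728\right) \left(- \frac{1}{1199170}\right) = \frac{3518970}{3709897} + \frac{1}{5} \cdot \frac{1}{1146} \cdot 273169155 \left(- \frac{1}{1199170}\right) = \frac{3518970}{3709897} + \frac{95347}{2} \left(- \frac{1}{1199170}\right) = \frac{3518970}{3709897} - \frac{13621}{342620} = \frac{1155136994363}{1271084910140}$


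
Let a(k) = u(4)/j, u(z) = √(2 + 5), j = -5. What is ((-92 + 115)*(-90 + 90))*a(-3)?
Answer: 0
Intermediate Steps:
u(z) = √7
a(k) = -√7/5 (a(k) = √7/(-5) = √7*(-⅕) = -√7/5)
((-92 + 115)*(-90 + 90))*a(-3) = ((-92 + 115)*(-90 + 90))*(-√7/5) = (23*0)*(-√7/5) = 0*(-√7/5) = 0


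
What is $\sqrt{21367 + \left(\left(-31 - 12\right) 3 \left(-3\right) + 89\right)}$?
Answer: $3 \sqrt{2427} \approx 147.79$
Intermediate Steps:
$\sqrt{21367 + \left(\left(-31 - 12\right) 3 \left(-3\right) + 89\right)} = \sqrt{21367 + \left(\left(-43\right) \left(-9\right) + 89\right)} = \sqrt{21367 + \left(387 + 89\right)} = \sqrt{21367 + 476} = \sqrt{21843} = 3 \sqrt{2427}$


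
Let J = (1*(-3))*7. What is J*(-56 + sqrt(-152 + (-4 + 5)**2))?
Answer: 1176 - 21*I*sqrt(151) ≈ 1176.0 - 258.05*I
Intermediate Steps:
J = -21 (J = -3*7 = -21)
J*(-56 + sqrt(-152 + (-4 + 5)**2)) = -21*(-56 + sqrt(-152 + (-4 + 5)**2)) = -21*(-56 + sqrt(-152 + 1**2)) = -21*(-56 + sqrt(-152 + 1)) = -21*(-56 + sqrt(-151)) = -21*(-56 + I*sqrt(151)) = 1176 - 21*I*sqrt(151)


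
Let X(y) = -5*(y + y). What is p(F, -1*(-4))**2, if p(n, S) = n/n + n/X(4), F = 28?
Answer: 9/100 ≈ 0.090000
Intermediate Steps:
X(y) = -10*y
p(n, S) = 1 - n/40 (p(n, S) = n/n + n/((-10*4)) = 1 + n/(-40) = 1 + n*(-1/40) = 1 - n/40)
p(F, -1*(-4))**2 = (1 - 1/40*28)**2 = (1 - 7/10)**2 = (3/10)**2 = 9/100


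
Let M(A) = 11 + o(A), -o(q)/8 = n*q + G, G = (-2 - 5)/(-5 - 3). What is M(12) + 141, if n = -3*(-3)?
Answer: -719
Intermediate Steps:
n = 9
G = 7/8 (G = -7/(-8) = -7*(-⅛) = 7/8 ≈ 0.87500)
o(q) = -7 - 72*q (o(q) = -8*(9*q + 7/8) = -8*(7/8 + 9*q) = -7 - 72*q)
M(A) = 4 - 72*A (M(A) = 11 + (-7 - 72*A) = 4 - 72*A)
M(12) + 141 = (4 - 72*12) + 141 = (4 - 864) + 141 = -860 + 141 = -719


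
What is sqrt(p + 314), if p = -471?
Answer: I*sqrt(157) ≈ 12.53*I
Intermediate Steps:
sqrt(p + 314) = sqrt(-471 + 314) = sqrt(-157) = I*sqrt(157)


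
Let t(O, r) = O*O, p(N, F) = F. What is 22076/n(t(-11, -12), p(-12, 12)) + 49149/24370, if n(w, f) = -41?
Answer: -535977011/999170 ≈ -536.42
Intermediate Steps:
t(O, r) = O²
22076/n(t(-11, -12), p(-12, 12)) + 49149/24370 = 22076/(-41) + 49149/24370 = 22076*(-1/41) + 49149*(1/24370) = -22076/41 + 49149/24370 = -535977011/999170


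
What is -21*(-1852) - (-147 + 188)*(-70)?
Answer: 41762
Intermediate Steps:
-21*(-1852) - (-147 + 188)*(-70) = 38892 - 41*(-70) = 38892 - 1*(-2870) = 38892 + 2870 = 41762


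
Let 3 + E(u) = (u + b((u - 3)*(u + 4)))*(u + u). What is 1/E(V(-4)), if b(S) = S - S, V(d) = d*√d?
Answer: -1/131 ≈ -0.0076336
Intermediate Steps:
V(d) = d^(3/2)
b(S) = 0
E(u) = -3 + 2*u² (E(u) = -3 + (u + 0)*(u + u) = -3 + u*(2*u) = -3 + 2*u²)
1/E(V(-4)) = 1/(-3 + 2*((-4)^(3/2))²) = 1/(-3 + 2*(-8*I)²) = 1/(-3 + 2*(-64)) = 1/(-3 - 128) = 1/(-131) = -1/131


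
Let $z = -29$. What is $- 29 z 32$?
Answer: $26912$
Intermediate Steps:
$- 29 z 32 = \left(-29\right) \left(-29\right) 32 = 841 \cdot 32 = 26912$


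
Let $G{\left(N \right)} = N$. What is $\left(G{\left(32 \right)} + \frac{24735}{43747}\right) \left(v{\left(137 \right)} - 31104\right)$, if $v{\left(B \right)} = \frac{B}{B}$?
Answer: $- \frac{456809761}{451} \approx -1.0129 \cdot 10^{6}$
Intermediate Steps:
$v{\left(B \right)} = 1$
$\left(G{\left(32 \right)} + \frac{24735}{43747}\right) \left(v{\left(137 \right)} - 31104\right) = \left(32 + \frac{24735}{43747}\right) \left(1 - 31104\right) = \left(32 + 24735 \cdot \frac{1}{43747}\right) \left(-31103\right) = \left(32 + \frac{255}{451}\right) \left(-31103\right) = \frac{14687}{451} \left(-31103\right) = - \frac{456809761}{451}$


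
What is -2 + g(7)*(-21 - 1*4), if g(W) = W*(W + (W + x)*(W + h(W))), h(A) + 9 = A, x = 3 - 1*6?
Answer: -4727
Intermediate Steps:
x = -3 (x = 3 - 6 = -3)
h(A) = -9 + A
g(W) = W*(W + (-9 + 2*W)*(-3 + W)) (g(W) = W*(W + (W - 3)*(W + (-9 + W))) = W*(W + (-3 + W)*(-9 + 2*W)) = W*(W + (-9 + 2*W)*(-3 + W)))
-2 + g(7)*(-21 - 1*4) = -2 + (7*(27 - 14*7 + 2*7²))*(-21 - 1*4) = -2 + (7*(27 - 98 + 2*49))*(-21 - 4) = -2 + (7*(27 - 98 + 98))*(-25) = -2 + (7*27)*(-25) = -2 + 189*(-25) = -2 - 4725 = -4727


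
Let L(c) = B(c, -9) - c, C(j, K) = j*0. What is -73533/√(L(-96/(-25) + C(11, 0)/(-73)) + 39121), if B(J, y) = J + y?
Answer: -73533*√9778/19556 ≈ -371.82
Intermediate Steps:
C(j, K) = 0
L(c) = -9 (L(c) = (c - 9) - c = (-9 + c) - c = -9)
-73533/√(L(-96/(-25) + C(11, 0)/(-73)) + 39121) = -73533/√(-9 + 39121) = -73533*√9778/19556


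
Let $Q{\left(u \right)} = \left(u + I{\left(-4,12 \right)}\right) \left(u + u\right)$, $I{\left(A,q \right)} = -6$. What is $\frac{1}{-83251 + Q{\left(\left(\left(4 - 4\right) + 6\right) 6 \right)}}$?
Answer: $- \frac{1}{81091} \approx -1.2332 \cdot 10^{-5}$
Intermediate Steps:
$Q{\left(u \right)} = 2 u \left(-6 + u\right)$ ($Q{\left(u \right)} = \left(u - 6\right) \left(u + u\right) = \left(-6 + u\right) 2 u = 2 u \left(-6 + u\right)$)
$\frac{1}{-83251 + Q{\left(\left(\left(4 - 4\right) + 6\right) 6 \right)}} = \frac{1}{-83251 + 2 \left(\left(4 - 4\right) + 6\right) 6 \left(-6 + \left(\left(4 - 4\right) + 6\right) 6\right)} = \frac{1}{-83251 + 2 \left(0 + 6\right) 6 \left(-6 + \left(0 + 6\right) 6\right)} = \frac{1}{-83251 + 2 \cdot 6 \cdot 6 \left(-6 + 6 \cdot 6\right)} = \frac{1}{-83251 + 2 \cdot 36 \left(-6 + 36\right)} = \frac{1}{-83251 + 2 \cdot 36 \cdot 30} = \frac{1}{-83251 + 2160} = \frac{1}{-81091} = - \frac{1}{81091}$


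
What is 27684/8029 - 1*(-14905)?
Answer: 119699929/8029 ≈ 14908.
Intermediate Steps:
27684/8029 - 1*(-14905) = 27684*(1/8029) + 14905 = 27684/8029 + 14905 = 119699929/8029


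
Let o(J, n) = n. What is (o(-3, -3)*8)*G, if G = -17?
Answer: 408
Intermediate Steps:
(o(-3, -3)*8)*G = -3*8*(-17) = -24*(-17) = 408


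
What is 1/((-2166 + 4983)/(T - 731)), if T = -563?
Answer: -1294/2817 ≈ -0.45935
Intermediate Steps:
1/((-2166 + 4983)/(T - 731)) = 1/((-2166 + 4983)/(-563 - 731)) = 1/(2817/(-1294)) = 1/(2817*(-1/1294)) = 1/(-2817/1294) = -1294/2817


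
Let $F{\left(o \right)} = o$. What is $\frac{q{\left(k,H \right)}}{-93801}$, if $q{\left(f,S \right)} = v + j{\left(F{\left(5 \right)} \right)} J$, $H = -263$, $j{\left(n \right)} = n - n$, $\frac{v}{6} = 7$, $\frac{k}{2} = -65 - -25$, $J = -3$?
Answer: $- \frac{14}{31267} \approx -0.00044776$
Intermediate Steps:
$k = -80$ ($k = 2 \left(-65 - -25\right) = 2 \left(-65 + 25\right) = 2 \left(-40\right) = -80$)
$v = 42$ ($v = 6 \cdot 7 = 42$)
$j{\left(n \right)} = 0$
$q{\left(f,S \right)} = 42$ ($q{\left(f,S \right)} = 42 + 0 \left(-3\right) = 42 + 0 = 42$)
$\frac{q{\left(k,H \right)}}{-93801} = \frac{42}{-93801} = 42 \left(- \frac{1}{93801}\right) = - \frac{14}{31267}$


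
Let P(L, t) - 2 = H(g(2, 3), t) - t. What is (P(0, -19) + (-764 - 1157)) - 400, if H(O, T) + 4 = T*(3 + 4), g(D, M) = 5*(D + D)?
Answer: -2437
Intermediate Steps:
g(D, M) = 10*D (g(D, M) = 5*(2*D) = 10*D)
H(O, T) = -4 + 7*T (H(O, T) = -4 + T*(3 + 4) = -4 + T*7 = -4 + 7*T)
P(L, t) = -2 + 6*t (P(L, t) = 2 + ((-4 + 7*t) - t) = 2 + (-4 + 6*t) = -2 + 6*t)
(P(0, -19) + (-764 - 1157)) - 400 = ((-2 + 6*(-19)) + (-764 - 1157)) - 400 = ((-2 - 114) - 1921) - 400 = (-116 - 1921) - 400 = -2037 - 400 = -2437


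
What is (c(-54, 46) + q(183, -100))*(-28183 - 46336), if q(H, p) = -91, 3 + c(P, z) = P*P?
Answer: -210292618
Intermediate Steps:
c(P, z) = -3 + P**2 (c(P, z) = -3 + P*P = -3 + P**2)
(c(-54, 46) + q(183, -100))*(-28183 - 46336) = ((-3 + (-54)**2) - 91)*(-28183 - 46336) = ((-3 + 2916) - 91)*(-74519) = (2913 - 91)*(-74519) = 2822*(-74519) = -210292618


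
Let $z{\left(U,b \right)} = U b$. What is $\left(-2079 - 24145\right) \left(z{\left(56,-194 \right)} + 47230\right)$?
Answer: $-953661984$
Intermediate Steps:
$\left(-2079 - 24145\right) \left(z{\left(56,-194 \right)} + 47230\right) = \left(-2079 - 24145\right) \left(56 \left(-194\right) + 47230\right) = - 26224 \left(-10864 + 47230\right) = \left(-26224\right) 36366 = -953661984$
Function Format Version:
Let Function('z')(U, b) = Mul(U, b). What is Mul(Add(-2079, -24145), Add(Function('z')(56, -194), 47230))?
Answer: -953661984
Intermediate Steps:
Mul(Add(-2079, -24145), Add(Function('z')(56, -194), 47230)) = Mul(Add(-2079, -24145), Add(Mul(56, -194), 47230)) = Mul(-26224, Add(-10864, 47230)) = Mul(-26224, 36366) = -953661984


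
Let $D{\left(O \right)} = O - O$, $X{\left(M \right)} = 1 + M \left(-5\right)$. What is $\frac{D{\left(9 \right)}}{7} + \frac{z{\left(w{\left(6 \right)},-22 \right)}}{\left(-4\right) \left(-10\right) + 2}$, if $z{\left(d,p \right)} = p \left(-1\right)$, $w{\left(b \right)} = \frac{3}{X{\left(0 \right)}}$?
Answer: $\frac{11}{21} \approx 0.52381$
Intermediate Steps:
$X{\left(M \right)} = 1 - 5 M$
$w{\left(b \right)} = 3$ ($w{\left(b \right)} = \frac{3}{1 - 0} = \frac{3}{1 + 0} = \frac{3}{1} = 3 \cdot 1 = 3$)
$D{\left(O \right)} = 0$
$z{\left(d,p \right)} = - p$
$\frac{D{\left(9 \right)}}{7} + \frac{z{\left(w{\left(6 \right)},-22 \right)}}{\left(-4\right) \left(-10\right) + 2} = \frac{0}{7} + \frac{\left(-1\right) \left(-22\right)}{\left(-4\right) \left(-10\right) + 2} = 0 \cdot \frac{1}{7} + \frac{22}{40 + 2} = 0 + \frac{22}{42} = 0 + 22 \cdot \frac{1}{42} = 0 + \frac{11}{21} = \frac{11}{21}$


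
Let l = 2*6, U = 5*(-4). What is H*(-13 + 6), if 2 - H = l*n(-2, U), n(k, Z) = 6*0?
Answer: -14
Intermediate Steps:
U = -20
n(k, Z) = 0
l = 12
H = 2 (H = 2 - 12*0 = 2 - 1*0 = 2 + 0 = 2)
H*(-13 + 6) = 2*(-13 + 6) = 2*(-7) = -14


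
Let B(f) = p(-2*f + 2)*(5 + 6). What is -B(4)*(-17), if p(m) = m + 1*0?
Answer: -1122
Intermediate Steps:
p(m) = m (p(m) = m + 0 = m)
B(f) = 22 - 22*f (B(f) = (-2*f + 2)*(5 + 6) = (2 - 2*f)*11 = 22 - 22*f)
-B(4)*(-17) = -(22 - 22*4)*(-17) = -(22 - 88)*(-17) = -1*(-66)*(-17) = 66*(-17) = -1122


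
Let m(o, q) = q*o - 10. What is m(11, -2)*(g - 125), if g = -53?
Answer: 5696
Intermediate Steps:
m(o, q) = -10 + o*q (m(o, q) = o*q - 10 = -10 + o*q)
m(11, -2)*(g - 125) = (-10 + 11*(-2))*(-53 - 125) = (-10 - 22)*(-178) = -32*(-178) = 5696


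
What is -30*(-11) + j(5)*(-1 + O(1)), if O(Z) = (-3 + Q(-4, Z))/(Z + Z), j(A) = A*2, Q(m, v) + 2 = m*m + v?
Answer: 380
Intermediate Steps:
Q(m, v) = -2 + v + m² (Q(m, v) = -2 + (m*m + v) = -2 + (m² + v) = -2 + (v + m²) = -2 + v + m²)
j(A) = 2*A
O(Z) = (11 + Z)/(2*Z) (O(Z) = (-3 + (-2 + Z + (-4)²))/(Z + Z) = (-3 + (-2 + Z + 16))/((2*Z)) = (-3 + (14 + Z))*(1/(2*Z)) = (11 + Z)*(1/(2*Z)) = (11 + Z)/(2*Z))
-30*(-11) + j(5)*(-1 + O(1)) = -30*(-11) + (2*5)*(-1 + (½)*(11 + 1)/1) = 330 + 10*(-1 + (½)*1*12) = 330 + 10*(-1 + 6) = 330 + 10*5 = 330 + 50 = 380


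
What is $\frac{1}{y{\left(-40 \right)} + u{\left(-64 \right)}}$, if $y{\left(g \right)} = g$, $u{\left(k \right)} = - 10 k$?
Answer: $\frac{1}{600} \approx 0.0016667$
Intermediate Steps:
$\frac{1}{y{\left(-40 \right)} + u{\left(-64 \right)}} = \frac{1}{-40 - -640} = \frac{1}{-40 + 640} = \frac{1}{600}$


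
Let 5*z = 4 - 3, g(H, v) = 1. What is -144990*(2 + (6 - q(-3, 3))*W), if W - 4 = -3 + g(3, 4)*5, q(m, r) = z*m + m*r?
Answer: -13861044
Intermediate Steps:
z = ⅕ (z = (4 - 3)/5 = (⅕)*1 = ⅕ ≈ 0.20000)
q(m, r) = m/5 + m*r
W = 6 (W = 4 + (-3 + 1*5) = 4 + (-3 + 5) = 4 + 2 = 6)
-144990*(2 + (6 - q(-3, 3))*W) = -144990*(2 + (6 - (-3)*(⅕ + 3))*6) = -144990*(2 + (6 - (-3)*16/5)*6) = -144990*(2 + (6 - 1*(-48/5))*6) = -144990*(2 + (6 + 48/5)*6) = -144990*(2 + (78/5)*6) = -144990*(2 + 468/5) = -144990*478/5 = -13861044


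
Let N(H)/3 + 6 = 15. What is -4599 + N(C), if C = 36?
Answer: -4572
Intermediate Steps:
N(H) = 27 (N(H) = -18 + 3*15 = -18 + 45 = 27)
-4599 + N(C) = -4599 + 27 = -4572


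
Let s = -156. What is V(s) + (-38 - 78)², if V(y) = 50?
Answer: 13506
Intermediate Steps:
V(s) + (-38 - 78)² = 50 + (-38 - 78)² = 50 + (-116)² = 50 + 13456 = 13506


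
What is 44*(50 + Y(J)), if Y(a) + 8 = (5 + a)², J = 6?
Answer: 7172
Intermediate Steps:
Y(a) = -8 + (5 + a)²
44*(50 + Y(J)) = 44*(50 + (-8 + (5 + 6)²)) = 44*(50 + (-8 + 11²)) = 44*(50 + (-8 + 121)) = 44*(50 + 113) = 44*163 = 7172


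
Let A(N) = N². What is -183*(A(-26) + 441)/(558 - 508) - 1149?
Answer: -261861/50 ≈ -5237.2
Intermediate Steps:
-183*(A(-26) + 441)/(558 - 508) - 1149 = -183*((-26)² + 441)/(558 - 508) - 1149 = -183*(676 + 441)/50 - 1149 = -204411/50 - 1149 = -261861/50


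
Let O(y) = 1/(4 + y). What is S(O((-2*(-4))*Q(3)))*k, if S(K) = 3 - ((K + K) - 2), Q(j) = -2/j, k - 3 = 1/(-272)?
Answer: 10595/544 ≈ 19.476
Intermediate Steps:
k = 815/272 (k = 3 + 1/(-272) = 3 - 1/272 = 815/272 ≈ 2.9963)
S(K) = 5 - 2*K (S(K) = 3 - (2*K - 2) = 3 - (-2 + 2*K) = 3 + (2 - 2*K) = 5 - 2*K)
S(O((-2*(-4))*Q(3)))*k = (5 - 2/(4 + (-2*(-4))*(-2/3)))*(815/272) = (5 - 2/(4 + 8*(-2*1/3)))*(815/272) = (5 - 2/(4 + 8*(-2/3)))*(815/272) = (5 - 2/(4 - 16/3))*(815/272) = (5 - 2/(-4/3))*(815/272) = (5 - 2*(-3/4))*(815/272) = (5 + 3/2)*(815/272) = (13/2)*(815/272) = 10595/544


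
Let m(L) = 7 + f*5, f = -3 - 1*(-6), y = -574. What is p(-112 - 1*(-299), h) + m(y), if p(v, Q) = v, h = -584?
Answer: 209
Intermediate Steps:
f = 3 (f = -3 + 6 = 3)
m(L) = 22 (m(L) = 7 + 3*5 = 7 + 15 = 22)
p(-112 - 1*(-299), h) + m(y) = (-112 - 1*(-299)) + 22 = (-112 + 299) + 22 = 187 + 22 = 209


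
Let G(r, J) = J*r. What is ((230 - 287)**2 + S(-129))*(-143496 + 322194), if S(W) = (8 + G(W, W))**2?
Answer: 49533736430100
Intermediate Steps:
S(W) = (8 + W**2)**2 (S(W) = (8 + W*W)**2 = (8 + W**2)**2)
((230 - 287)**2 + S(-129))*(-143496 + 322194) = ((230 - 287)**2 + (8 + (-129)**2)**2)*(-143496 + 322194) = ((-57)**2 + (8 + 16641)**2)*178698 = (3249 + 16649**2)*178698 = (3249 + 277189201)*178698 = 277192450*178698 = 49533736430100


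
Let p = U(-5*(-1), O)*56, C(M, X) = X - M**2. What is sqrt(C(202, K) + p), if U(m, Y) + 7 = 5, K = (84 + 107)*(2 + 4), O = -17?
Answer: I*sqrt(39770) ≈ 199.42*I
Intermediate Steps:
K = 1146 (K = 191*6 = 1146)
U(m, Y) = -2 (U(m, Y) = -7 + 5 = -2)
p = -112 (p = -2*56 = -112)
sqrt(C(202, K) + p) = sqrt((1146 - 1*202**2) - 112) = sqrt((1146 - 1*40804) - 112) = sqrt((1146 - 40804) - 112) = sqrt(-39658 - 112) = sqrt(-39770) = I*sqrt(39770)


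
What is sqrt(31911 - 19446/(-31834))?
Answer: sqrt(8084834979870)/15917 ≈ 178.64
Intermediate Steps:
sqrt(31911 - 19446/(-31834)) = sqrt(31911 - 19446*(-1/31834)) = sqrt(31911 + 9723/15917) = sqrt(507937110/15917) = sqrt(8084834979870)/15917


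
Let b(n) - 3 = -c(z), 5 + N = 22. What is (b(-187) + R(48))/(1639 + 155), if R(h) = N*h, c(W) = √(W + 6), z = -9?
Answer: 21/46 - I*√3/1794 ≈ 0.45652 - 0.00096547*I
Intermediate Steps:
N = 17 (N = -5 + 22 = 17)
c(W) = √(6 + W)
R(h) = 17*h
b(n) = 3 - I*√3 (b(n) = 3 - √(6 - 9) = 3 - √(-3) = 3 - I*√3)
(b(-187) + R(48))/(1639 + 155) = ((3 - I*√3) + 17*48)/(1639 + 155) = ((3 - I*√3) + 816)/1794 = (819 - I*√3)*(1/1794) = 21/46 - I*√3/1794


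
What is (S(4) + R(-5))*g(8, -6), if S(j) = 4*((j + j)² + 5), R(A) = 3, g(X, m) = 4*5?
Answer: 5580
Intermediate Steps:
g(X, m) = 20
S(j) = 20 + 16*j² (S(j) = 4*((2*j)² + 5) = 4*(4*j² + 5) = 4*(5 + 4*j²) = 20 + 16*j²)
(S(4) + R(-5))*g(8, -6) = ((20 + 16*4²) + 3)*20 = ((20 + 16*16) + 3)*20 = ((20 + 256) + 3)*20 = (276 + 3)*20 = 279*20 = 5580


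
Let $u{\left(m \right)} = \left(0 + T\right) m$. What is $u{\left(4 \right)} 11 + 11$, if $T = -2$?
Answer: $-77$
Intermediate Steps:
$u{\left(m \right)} = - 2 m$ ($u{\left(m \right)} = \left(0 - 2\right) m = - 2 m$)
$u{\left(4 \right)} 11 + 11 = \left(-2\right) 4 \cdot 11 + 11 = \left(-8\right) 11 + 11 = -88 + 11 = -77$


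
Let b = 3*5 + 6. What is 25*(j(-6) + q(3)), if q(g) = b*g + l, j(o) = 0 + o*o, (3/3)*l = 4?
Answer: 2575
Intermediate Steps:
l = 4
j(o) = o² (j(o) = 0 + o² = o²)
b = 21 (b = 15 + 6 = 21)
q(g) = 4 + 21*g (q(g) = 21*g + 4 = 4 + 21*g)
25*(j(-6) + q(3)) = 25*((-6)² + (4 + 21*3)) = 25*(36 + (4 + 63)) = 25*(36 + 67) = 25*103 = 2575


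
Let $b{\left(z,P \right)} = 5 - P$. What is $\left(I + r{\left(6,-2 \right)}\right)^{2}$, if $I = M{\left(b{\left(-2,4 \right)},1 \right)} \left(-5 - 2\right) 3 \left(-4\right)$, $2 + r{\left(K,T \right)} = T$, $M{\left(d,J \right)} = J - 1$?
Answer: $16$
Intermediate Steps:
$M{\left(d,J \right)} = -1 + J$
$r{\left(K,T \right)} = -2 + T$
$I = 0$ ($I = \left(-1 + 1\right) \left(-5 - 2\right) 3 \left(-4\right) = 0 \left(\left(-7\right) 3\right) \left(-4\right) = 0 \left(-21\right) \left(-4\right) = 0 \left(-4\right) = 0$)
$\left(I + r{\left(6,-2 \right)}\right)^{2} = \left(0 - 4\right)^{2} = \left(-4\right)^{2} = 16$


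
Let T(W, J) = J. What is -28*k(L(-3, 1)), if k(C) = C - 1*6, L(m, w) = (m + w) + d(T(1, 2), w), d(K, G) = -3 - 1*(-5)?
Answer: 168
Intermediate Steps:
d(K, G) = 2 (d(K, G) = -3 + 5 = 2)
L(m, w) = 2 + m + w (L(m, w) = (m + w) + 2 = 2 + m + w)
k(C) = -6 + C (k(C) = C - 6 = -6 + C)
-28*k(L(-3, 1)) = -28*(-6 + (2 - 3 + 1)) = -28*(-6 + 0) = -28*(-6) = 168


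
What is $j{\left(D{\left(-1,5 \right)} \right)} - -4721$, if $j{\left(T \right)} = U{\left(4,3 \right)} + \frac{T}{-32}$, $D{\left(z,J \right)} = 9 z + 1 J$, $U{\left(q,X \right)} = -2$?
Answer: $\frac{37753}{8} \approx 4719.1$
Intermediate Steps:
$D{\left(z,J \right)} = J + 9 z$ ($D{\left(z,J \right)} = 9 z + J = J + 9 z$)
$j{\left(T \right)} = -2 - \frac{T}{32}$ ($j{\left(T \right)} = -2 + \frac{T}{-32} = -2 + T \left(- \frac{1}{32}\right) = -2 - \frac{T}{32}$)
$j{\left(D{\left(-1,5 \right)} \right)} - -4721 = \left(-2 - \frac{5 + 9 \left(-1\right)}{32}\right) - -4721 = \left(-2 - \frac{5 - 9}{32}\right) + 4721 = \left(-2 - - \frac{1}{8}\right) + 4721 = \left(-2 + \frac{1}{8}\right) + 4721 = - \frac{15}{8} + 4721 = \frac{37753}{8}$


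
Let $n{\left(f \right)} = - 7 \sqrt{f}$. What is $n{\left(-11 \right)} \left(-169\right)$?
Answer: $1183 i \sqrt{11} \approx 3923.6 i$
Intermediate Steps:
$n{\left(-11 \right)} \left(-169\right) = - 7 \sqrt{-11} \left(-169\right) = - 7 i \sqrt{11} \left(-169\right) = 1183 i \sqrt{11}$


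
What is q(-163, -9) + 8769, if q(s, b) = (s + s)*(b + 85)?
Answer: -16007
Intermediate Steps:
q(s, b) = 2*s*(85 + b) (q(s, b) = (2*s)*(85 + b) = 2*s*(85 + b))
q(-163, -9) + 8769 = 2*(-163)*(85 - 9) + 8769 = 2*(-163)*76 + 8769 = -24776 + 8769 = -16007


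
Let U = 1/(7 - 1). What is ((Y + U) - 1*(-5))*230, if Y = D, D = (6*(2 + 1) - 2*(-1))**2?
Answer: 279565/3 ≈ 93188.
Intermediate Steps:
D = 400 (D = (6*3 - 1*(-2))**2 = (18 + 2)**2 = 20**2 = 400)
Y = 400
U = 1/6 ≈ 0.16667
((Y + U) - 1*(-5))*230 = ((400 + 1/6) - 1*(-5))*230 = (2401/6 + 5)*230 = (2431/6)*230 = 279565/3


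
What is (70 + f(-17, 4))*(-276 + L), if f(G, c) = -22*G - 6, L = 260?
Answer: -7008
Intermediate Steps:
f(G, c) = -6 - 22*G
(70 + f(-17, 4))*(-276 + L) = (70 + (-6 - 22*(-17)))*(-276 + 260) = (70 + (-6 + 374))*(-16) = (70 + 368)*(-16) = 438*(-16) = -7008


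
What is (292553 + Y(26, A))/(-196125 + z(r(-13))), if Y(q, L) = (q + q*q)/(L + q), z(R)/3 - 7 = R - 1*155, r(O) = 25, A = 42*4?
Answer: -14188996/9529959 ≈ -1.4889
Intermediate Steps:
A = 168
z(R) = -444 + 3*R (z(R) = 21 + 3*(R - 1*155) = 21 + 3*(R - 155) = 21 + 3*(-155 + R) = 21 + (-465 + 3*R) = -444 + 3*R)
Y(q, L) = (q + q²)/(L + q)
(292553 + Y(26, A))/(-196125 + z(r(-13))) = (292553 + 26*(1 + 26)/(168 + 26))/(-196125 + (-444 + 3*25)) = (292553 + 26*27/194)/(-196125 + (-444 + 75)) = (292553 + 26*(1/194)*27)/(-196125 - 369) = (292553 + 351/97)/(-196494) = (28377992/97)*(-1/196494) = -14188996/9529959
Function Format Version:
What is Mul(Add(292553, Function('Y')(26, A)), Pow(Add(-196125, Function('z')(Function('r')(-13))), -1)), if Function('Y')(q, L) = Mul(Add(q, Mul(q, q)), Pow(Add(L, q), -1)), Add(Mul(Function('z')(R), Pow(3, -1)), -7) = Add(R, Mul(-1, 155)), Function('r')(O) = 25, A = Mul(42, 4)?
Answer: Rational(-14188996, 9529959) ≈ -1.4889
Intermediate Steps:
A = 168
Function('z')(R) = Add(-444, Mul(3, R)) (Function('z')(R) = Add(21, Mul(3, Add(R, Mul(-1, 155)))) = Add(21, Mul(3, Add(R, -155))) = Add(21, Mul(3, Add(-155, R))) = Add(21, Add(-465, Mul(3, R))) = Add(-444, Mul(3, R)))
Function('Y')(q, L) = Mul(Pow(Add(L, q), -1), Add(q, Pow(q, 2))) (Function('Y')(q, L) = Mul(Add(q, Pow(q, 2)), Pow(Add(L, q), -1)) = Mul(Pow(Add(L, q), -1), Add(q, Pow(q, 2))))
Mul(Add(292553, Function('Y')(26, A)), Pow(Add(-196125, Function('z')(Function('r')(-13))), -1)) = Mul(Add(292553, Mul(26, Pow(Add(168, 26), -1), Add(1, 26))), Pow(Add(-196125, Add(-444, Mul(3, 25))), -1)) = Mul(Add(292553, Mul(26, Pow(194, -1), 27)), Pow(Add(-196125, Add(-444, 75)), -1)) = Mul(Add(292553, Mul(26, Rational(1, 194), 27)), Pow(Add(-196125, -369), -1)) = Mul(Add(292553, Rational(351, 97)), Pow(-196494, -1)) = Mul(Rational(28377992, 97), Rational(-1, 196494)) = Rational(-14188996, 9529959)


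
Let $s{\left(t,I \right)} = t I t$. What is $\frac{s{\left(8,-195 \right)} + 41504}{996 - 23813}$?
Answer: $- \frac{29024}{22817} \approx -1.272$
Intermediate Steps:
$s{\left(t,I \right)} = I t^{2}$ ($s{\left(t,I \right)} = I t t = I t^{2}$)
$\frac{s{\left(8,-195 \right)} + 41504}{996 - 23813} = \frac{- 195 \cdot 8^{2} + 41504}{996 - 23813} = \frac{\left(-195\right) 64 + 41504}{-22817} = \left(-12480 + 41504\right) \left(- \frac{1}{22817}\right) = 29024 \left(- \frac{1}{22817}\right) = - \frac{29024}{22817}$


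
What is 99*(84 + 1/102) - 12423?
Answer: -139605/34 ≈ -4106.0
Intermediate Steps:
99*(84 + 1/102) - 12423 = 99*(8569/102) - 12423 = 282777/34 - 12423 = -139605/34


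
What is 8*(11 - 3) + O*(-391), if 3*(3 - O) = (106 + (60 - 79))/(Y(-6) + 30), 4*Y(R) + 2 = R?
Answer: -19713/28 ≈ -704.04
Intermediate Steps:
Y(R) = -1/2 + R/4
O = 55/28 (O = 3 - (106 + (60 - 79))/(3*((-1/2 + (1/4)*(-6)) + 30)) = 3 - (106 - 19)/(3*((-1/2 - 3/2) + 30)) = 3 - 29/(-2 + 30) = 3 - 29/28 = 55/28 ≈ 1.9643)
8*(11 - 3) + O*(-391) = 8*(11 - 3) + (55/28)*(-391) = 8*8 - 21505/28 = 64 - 21505/28 = -19713/28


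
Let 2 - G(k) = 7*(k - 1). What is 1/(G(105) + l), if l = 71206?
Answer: 1/70480 ≈ 1.4188e-5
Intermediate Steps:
G(k) = 9 - 7*k (G(k) = 2 - 7*(k - 1) = 2 - 7*(-1 + k) = 2 - (-7 + 7*k) = 2 + (7 - 7*k) = 9 - 7*k)
1/(G(105) + l) = 1/((9 - 7*105) + 71206) = 1/((9 - 735) + 71206) = 1/(-726 + 71206) = 1/70480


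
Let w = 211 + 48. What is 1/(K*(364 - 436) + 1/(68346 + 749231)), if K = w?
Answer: -817577/15246175895 ≈ -5.3625e-5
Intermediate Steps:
w = 259
K = 259
1/(K*(364 - 436) + 1/(68346 + 749231)) = 1/(259*(364 - 436) + 1/(68346 + 749231)) = 1/(259*(-72) + 1/817577) = 1/(-18648 + 1/817577) = 1/(-15246175895/817577) = -817577/15246175895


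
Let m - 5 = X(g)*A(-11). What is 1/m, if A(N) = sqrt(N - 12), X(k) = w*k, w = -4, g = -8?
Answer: 5/23577 - 32*I*sqrt(23)/23577 ≈ 0.00021207 - 0.0065092*I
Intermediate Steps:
X(k) = -4*k
A(N) = sqrt(-12 + N)
m = 5 + 32*I*sqrt(23) (m = 5 + (-4*(-8))*sqrt(-12 - 11) = 5 + 32*sqrt(-23) = 5 + 32*(I*sqrt(23)) = 5 + 32*I*sqrt(23) ≈ 5.0 + 153.47*I)
1/m = 1/(5 + 32*I*sqrt(23))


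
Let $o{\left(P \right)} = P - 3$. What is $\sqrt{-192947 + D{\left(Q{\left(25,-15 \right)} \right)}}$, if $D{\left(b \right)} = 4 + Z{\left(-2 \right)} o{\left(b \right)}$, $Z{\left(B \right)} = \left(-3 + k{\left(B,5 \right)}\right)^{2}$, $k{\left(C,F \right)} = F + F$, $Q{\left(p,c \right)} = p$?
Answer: $i \sqrt{191865} \approx 438.02 i$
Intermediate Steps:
$k{\left(C,F \right)} = 2 F$
$o{\left(P \right)} = -3 + P$ ($o{\left(P \right)} = P - 3 = -3 + P$)
$Z{\left(B \right)} = 49$ ($Z{\left(B \right)} = \left(-3 + 2 \cdot 5\right)^{2} = \left(-3 + 10\right)^{2} = 7^{2} = 49$)
$D{\left(b \right)} = -143 + 49 b$ ($D{\left(b \right)} = 4 + 49 \left(-3 + b\right) = 4 + \left(-147 + 49 b\right) = -143 + 49 b$)
$\sqrt{-192947 + D{\left(Q{\left(25,-15 \right)} \right)}} = \sqrt{-192947 + \left(-143 + 49 \cdot 25\right)} = \sqrt{-192947 + \left(-143 + 1225\right)} = \sqrt{-192947 + 1082} = \sqrt{-191865} = i \sqrt{191865}$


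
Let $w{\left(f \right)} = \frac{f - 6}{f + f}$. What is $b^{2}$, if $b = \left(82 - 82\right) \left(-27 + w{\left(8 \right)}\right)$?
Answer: $0$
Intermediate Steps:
$w{\left(f \right)} = \frac{-6 + f}{2 f}$
$b = 0$ ($b = \left(82 - 82\right) \left(-27 + \frac{-6 + 8}{2 \cdot 8}\right) = 0 \left(-27 + \frac{1}{2} \cdot \frac{1}{8} \cdot 2\right) = 0 \left(-27 + \frac{1}{8}\right) = 0 \left(- \frac{215}{8}\right) = 0$)
$b^{2} = 0^{2} = 0$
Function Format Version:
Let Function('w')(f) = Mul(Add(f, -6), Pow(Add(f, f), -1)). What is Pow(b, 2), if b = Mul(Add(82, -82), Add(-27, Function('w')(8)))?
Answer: 0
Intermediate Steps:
Function('w')(f) = Mul(Rational(1, 2), Pow(f, -1), Add(-6, f)) (Function('w')(f) = Mul(Add(-6, f), Pow(Mul(2, f), -1)) = Mul(Add(-6, f), Mul(Rational(1, 2), Pow(f, -1))) = Mul(Rational(1, 2), Pow(f, -1), Add(-6, f)))
b = 0 (b = Mul(Add(82, -82), Add(-27, Mul(Rational(1, 2), Pow(8, -1), Add(-6, 8)))) = Mul(0, Add(-27, Mul(Rational(1, 2), Rational(1, 8), 2))) = Mul(0, Add(-27, Rational(1, 8))) = Mul(0, Rational(-215, 8)) = 0)
Pow(b, 2) = Pow(0, 2) = 0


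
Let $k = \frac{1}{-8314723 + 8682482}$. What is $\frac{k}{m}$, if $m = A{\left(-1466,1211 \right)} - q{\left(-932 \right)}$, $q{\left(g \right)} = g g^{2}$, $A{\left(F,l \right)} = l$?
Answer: $\frac{1}{297722527006261} \approx 3.3588 \cdot 10^{-15}$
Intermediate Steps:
$k = \frac{1}{367759} \approx 2.7192 \cdot 10^{-6}$
$q{\left(g \right)} = g^{3}$
$m = 809558779$ ($m = 1211 - \left(-932\right)^{3} = 1211 - -809557568 = 1211 + 809557568 = 809558779$)
$\frac{k}{m} = \frac{1}{367759 \cdot 809558779} = \frac{1}{367759} \cdot \frac{1}{809558779} = \frac{1}{297722527006261}$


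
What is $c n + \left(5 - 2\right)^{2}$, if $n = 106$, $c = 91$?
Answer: $9655$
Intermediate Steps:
$c n + \left(5 - 2\right)^{2} = 91 \cdot 106 + \left(5 - 2\right)^{2} = 9646 + 3^{2} = 9646 + 9 = 9655$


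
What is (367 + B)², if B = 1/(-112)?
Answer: 1689456609/12544 ≈ 1.3468e+5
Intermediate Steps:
B = -1/112 ≈ -0.0089286
(367 + B)² = (367 - 1/112)² = (41103/112)² = 1689456609/12544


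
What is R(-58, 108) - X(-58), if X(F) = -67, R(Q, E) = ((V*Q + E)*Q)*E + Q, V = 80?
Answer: 28388457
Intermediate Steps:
R(Q, E) = Q + E*Q*(E + 80*Q) (R(Q, E) = ((80*Q + E)*Q)*E + Q = ((E + 80*Q)*Q)*E + Q = (Q*(E + 80*Q))*E + Q = E*Q*(E + 80*Q) + Q = Q + E*Q*(E + 80*Q))
R(-58, 108) - X(-58) = -58*(1 + 108² + 80*108*(-58)) - 1*(-67) = -58*(1 + 11664 - 501120) + 67 = -58*(-489455) + 67 = 28388390 + 67 = 28388457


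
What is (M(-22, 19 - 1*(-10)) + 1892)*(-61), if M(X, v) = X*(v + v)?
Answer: -37576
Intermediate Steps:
M(X, v) = 2*X*v (M(X, v) = X*(2*v) = 2*X*v)
(M(-22, 19 - 1*(-10)) + 1892)*(-61) = (2*(-22)*(19 - 1*(-10)) + 1892)*(-61) = (2*(-22)*(19 + 10) + 1892)*(-61) = (2*(-22)*29 + 1892)*(-61) = (-1276 + 1892)*(-61) = 616*(-61) = -37576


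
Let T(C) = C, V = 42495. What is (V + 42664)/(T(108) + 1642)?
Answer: 85159/1750 ≈ 48.662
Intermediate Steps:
(V + 42664)/(T(108) + 1642) = (42495 + 42664)/(108 + 1642) = 85159/1750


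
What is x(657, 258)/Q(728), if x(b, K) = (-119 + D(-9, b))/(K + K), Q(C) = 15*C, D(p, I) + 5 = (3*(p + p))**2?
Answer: 349/704340 ≈ 0.00049550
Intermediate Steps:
D(p, I) = -5 + 36*p**2 (D(p, I) = -5 + (3*(p + p))**2 = -5 + (3*(2*p))**2 = -5 + (6*p)**2 = -5 + 36*p**2)
x(b, K) = 1396/K (x(b, K) = (-119 + (-5 + 36*(-9)**2))/(K + K) = (-119 + (-5 + 36*81))/((2*K)) = (-119 + (-5 + 2916))*(1/(2*K)) = (-119 + 2911)*(1/(2*K)) = 2792*(1/(2*K)) = 1396/K)
x(657, 258)/Q(728) = (1396/258)/((15*728)) = (1396*(1/258))/10920 = (698/129)*(1/10920) = 349/704340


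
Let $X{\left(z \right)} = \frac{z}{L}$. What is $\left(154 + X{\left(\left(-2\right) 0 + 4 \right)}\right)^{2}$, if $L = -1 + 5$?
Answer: $24025$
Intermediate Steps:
$L = 4$
$X{\left(z \right)} = \frac{z}{4}$
$\left(154 + X{\left(\left(-2\right) 0 + 4 \right)}\right)^{2} = \left(154 + \frac{\left(-2\right) 0 + 4}{4}\right)^{2} = \left(154 + \frac{0 + 4}{4}\right)^{2} = \left(154 + \frac{1}{4} \cdot 4\right)^{2} = \left(154 + 1\right)^{2} = 155^{2} = 24025$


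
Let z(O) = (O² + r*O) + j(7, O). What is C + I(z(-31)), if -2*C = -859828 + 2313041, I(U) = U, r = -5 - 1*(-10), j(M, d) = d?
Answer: -1451663/2 ≈ -7.2583e+5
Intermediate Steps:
r = 5 (r = -5 + 10 = 5)
z(O) = O² + 6*O (z(O) = (O² + 5*O) + O = O² + 6*O)
C = -1453213/2 (C = -(-859828 + 2313041)/2 = -½*1453213 = -1453213/2 ≈ -7.2661e+5)
C + I(z(-31)) = -1453213/2 - 31*(6 - 31) = -1453213/2 - 31*(-25) = -1453213/2 + 775 = -1451663/2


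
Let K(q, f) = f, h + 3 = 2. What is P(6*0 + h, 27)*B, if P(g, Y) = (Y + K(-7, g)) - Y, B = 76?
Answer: -76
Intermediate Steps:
h = -1 (h = -3 + 2 = -1)
P(g, Y) = g (P(g, Y) = (Y + g) - Y = g)
P(6*0 + h, 27)*B = (6*0 - 1)*76 = (0 - 1)*76 = -1*76 = -76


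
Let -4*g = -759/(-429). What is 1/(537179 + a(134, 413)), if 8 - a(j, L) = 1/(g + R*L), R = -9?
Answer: 193307/103842007461 ≈ 1.8615e-6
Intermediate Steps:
g = -23/52 (g = -(-759)/(4*(-429)) = -(-759)*(-1)/(4*429) = -1/4*23/13 = -23/52 ≈ -0.44231)
a(j, L) = 8 - 1/(-23/52 - 9*L)
1/(537179 + a(134, 413)) = 1/(537179 + 4*(59 + 936*413)/(23 + 468*413)) = 1/(537179 + 4*(59 + 386568)/(23 + 193284)) = 1/(537179 + 4*386627/193307) = 1/(537179 + 4*(1/193307)*386627) = 1/(537179 + 1546508/193307) = 1/(103842007461/193307) = 193307/103842007461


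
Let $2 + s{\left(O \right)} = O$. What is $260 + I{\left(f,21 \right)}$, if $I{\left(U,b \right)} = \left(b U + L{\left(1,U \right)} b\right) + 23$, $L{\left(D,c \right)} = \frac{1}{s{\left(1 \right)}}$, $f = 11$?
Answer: $493$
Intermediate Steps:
$s{\left(O \right)} = -2 + O$
$L{\left(D,c \right)} = -1$ ($L{\left(D,c \right)} = \frac{1}{-2 + 1} = \frac{1}{-1} = -1$)
$I{\left(U,b \right)} = 23 - b + U b$ ($I{\left(U,b \right)} = \left(b U - b\right) + 23 = \left(U b - b\right) + 23 = \left(- b + U b\right) + 23 = 23 - b + U b$)
$260 + I{\left(f,21 \right)} = 260 + \left(23 - 21 + 11 \cdot 21\right) = 260 + \left(23 - 21 + 231\right) = 260 + 233 = 493$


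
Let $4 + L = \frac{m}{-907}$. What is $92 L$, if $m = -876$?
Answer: $- \frac{253184}{907} \approx -279.14$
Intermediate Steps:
$L = - \frac{2752}{907}$ ($L = -4 - \frac{876}{-907} = -4 - - \frac{876}{907} = -4 + \frac{876}{907} = - \frac{2752}{907} \approx -3.0342$)
$92 L = 92 \left(- \frac{2752}{907}\right) = - \frac{253184}{907}$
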